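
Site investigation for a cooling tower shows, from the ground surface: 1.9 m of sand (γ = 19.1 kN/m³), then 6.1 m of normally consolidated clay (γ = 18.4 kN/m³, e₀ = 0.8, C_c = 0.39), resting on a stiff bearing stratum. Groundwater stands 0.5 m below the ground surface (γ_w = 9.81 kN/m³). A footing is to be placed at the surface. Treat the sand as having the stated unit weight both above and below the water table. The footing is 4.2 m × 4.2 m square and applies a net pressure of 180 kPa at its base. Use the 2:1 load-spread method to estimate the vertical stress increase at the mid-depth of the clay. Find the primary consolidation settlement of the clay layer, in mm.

S_c ≈ 330 mm

Mid-depth of clay below the ground surface: z = 1.9 + 6.1/2 = 4.95 m.
Total vertical stress at mid-clay: σ_v = 19.1×1.9 + 18.4×3.05 = 92.41 kPa.
Pore pressure: u = 9.81×(4.95 − 0.5) = 43.655 kPa.
Initial effective stress: σ'_0 = σ_v − u = 92.41 − 43.655 = 48.755 kPa.
Stress increase at mid-clay by the 2:1 spreading method:
Δσ = qBL/((B+z)(L+z)) = 180×4.2×4.2/((4.2+4.95)(4.2+4.95)) = 37.925 kPa
Final effective stress: σ'_f = σ'_0 + Δσ = 48.755 + 37.925 = 86.68 kPa.
Normally consolidated clay, so the full stress increment lies on the virgin compression line:
S_c = C_c·H/(1+e₀)·log₁₀(σ'_f/σ'_0) = 0.39×6.1/(1+0.8)×log₁₀(86.68/48.755)
    = 1.3217 × 0.2499 = 0.3303 m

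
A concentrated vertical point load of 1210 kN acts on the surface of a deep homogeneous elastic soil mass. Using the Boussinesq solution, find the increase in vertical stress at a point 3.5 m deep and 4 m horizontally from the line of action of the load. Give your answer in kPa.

Boussinesq vertical stress below a point load on an elastic half-space:
Δσ_z = 3P/(2πz²) · [1 + (r/z)²]^(−5/2)
r/z = 4/3.5 = 1.1429; [1+(r/z)²]^(−5/2) = 0.12382.
Δσ_z = 3×1210/(2π×3.5²) × 0.12382 = 47.162 × 0.12382 = 5.84 kPa

Δσ_z ≈ 5.84 kPa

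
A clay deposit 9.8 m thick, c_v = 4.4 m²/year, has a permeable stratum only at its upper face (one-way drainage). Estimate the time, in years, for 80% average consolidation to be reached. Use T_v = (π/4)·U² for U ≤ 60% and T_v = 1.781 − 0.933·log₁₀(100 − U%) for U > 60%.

Drainage path length: H_d = H = 9.8 m (single drainage).
U > 60%: T_v = 1.781 − 0.933·log₁₀(100 − 80) = 0.56714.
t = T_v·H_d²/c_v = 0.56714×9.8²/4.4 = 12.38 years.

t ≈ 12.4 years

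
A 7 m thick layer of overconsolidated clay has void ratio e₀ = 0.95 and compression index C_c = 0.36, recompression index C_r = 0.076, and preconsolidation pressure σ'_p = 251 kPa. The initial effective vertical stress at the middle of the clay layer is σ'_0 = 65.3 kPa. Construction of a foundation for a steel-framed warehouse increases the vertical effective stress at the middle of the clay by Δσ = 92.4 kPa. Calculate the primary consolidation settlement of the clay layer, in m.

Final effective stress: σ'_f = 65.3 + 92.4 = 157.7 kPa.
σ'_f = 157.7 ≤ σ'_p = 251 kPa, so the clay remains overconsolidated and only the recompression index applies:
S_c = C_r·H/(1+e₀)·log₁₀(σ'_f/σ'_0) = 0.076×7/1.95×log₁₀(157.7/65.3)
    = 0.27282 × 0.38292 = 0.1045 m

S_c ≈ 0.104 m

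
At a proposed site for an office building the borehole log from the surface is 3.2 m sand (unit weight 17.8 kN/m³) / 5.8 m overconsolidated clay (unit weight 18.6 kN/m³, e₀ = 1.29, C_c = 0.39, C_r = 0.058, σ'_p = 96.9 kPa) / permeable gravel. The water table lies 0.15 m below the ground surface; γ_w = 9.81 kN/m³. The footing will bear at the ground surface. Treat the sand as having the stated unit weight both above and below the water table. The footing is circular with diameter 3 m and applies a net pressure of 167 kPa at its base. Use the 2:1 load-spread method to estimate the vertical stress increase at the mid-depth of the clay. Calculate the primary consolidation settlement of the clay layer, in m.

Mid-depth of clay below the ground surface: z = 3.2 + 5.8/2 = 6.1 m.
Total vertical stress at mid-clay: σ_v = 17.8×3.2 + 18.6×2.9 = 110.9 kPa.
Pore pressure: u = 9.81×(6.1 − 0.15) = 58.37 kPa.
Initial effective stress: σ'_0 = σ_v − u = 110.9 − 58.37 = 52.53 kPa.
Stress increase at mid-clay by the 2:1 spreading method:
Δσ ≈ qD²/(D+z)² = 167×3²/(3+6.1)² = 18.15 kPa
Final effective stress: σ'_f = 52.53 + 18.15 = 70.68 kPa.
σ'_f = 70.68 ≤ σ'_p = 96.9 kPa, so the clay remains overconsolidated and only the recompression index applies:
S_c = C_r·H/(1+e₀)·log₁₀(σ'_f/σ'_0) = 0.058×5.8/2.29×log₁₀(70.68/52.53)
    = 0.1469 × 0.12889 = 0.01893 m

S_c ≈ 0.0189 m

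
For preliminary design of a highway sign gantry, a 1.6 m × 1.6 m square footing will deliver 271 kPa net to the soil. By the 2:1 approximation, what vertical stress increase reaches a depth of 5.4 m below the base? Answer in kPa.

Δσ_z ≈ 14.2 kPa

By the 2:1 method the load spreads at 1 horizontal : 2 vertical, so at depth z the loaded area has grown by z in each plan dimension:
Δσ = qBL/((B+z)(L+z)) = 271×1.6×1.6/((1.6+5.4)(1.6+5.4)) = 14.158 kPa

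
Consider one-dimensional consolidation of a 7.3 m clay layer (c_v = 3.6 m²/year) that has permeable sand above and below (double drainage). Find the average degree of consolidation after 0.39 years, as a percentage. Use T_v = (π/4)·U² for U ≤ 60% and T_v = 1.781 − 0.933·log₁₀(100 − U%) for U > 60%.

Drainage path length: H_d = H/2 = 3.65 m (double drainage).
T_v = c_v·t/H_d² = 3.6×0.39/3.65² = 0.10539.
T_v = 0.10539 corresponds to the U ≤ 60% branch:
U = √(4T_v/π) = 0.3663

U ≈ 36.6 %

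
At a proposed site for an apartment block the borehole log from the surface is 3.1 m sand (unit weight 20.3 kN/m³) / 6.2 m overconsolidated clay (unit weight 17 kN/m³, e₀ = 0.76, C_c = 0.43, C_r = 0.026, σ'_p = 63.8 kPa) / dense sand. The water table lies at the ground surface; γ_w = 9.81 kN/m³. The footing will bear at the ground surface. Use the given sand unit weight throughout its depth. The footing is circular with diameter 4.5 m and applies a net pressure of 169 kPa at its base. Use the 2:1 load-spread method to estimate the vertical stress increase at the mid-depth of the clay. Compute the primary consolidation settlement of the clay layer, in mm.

Mid-depth of clay below the ground surface: z = 3.1 + 6.2/2 = 6.2 m.
Total vertical stress at mid-clay: σ_v = 20.3×3.1 + 17×3.1 = 115.63 kPa.
Pore pressure: u = 9.81×(6.2 − 0) = 60.822 kPa.
Initial effective stress: σ'_0 = σ_v − u = 115.63 − 60.822 = 54.808 kPa.
Stress increase at mid-clay by the 2:1 spreading method:
Δσ ≈ qD²/(D+z)² = 169×4.5²/(4.5+6.2)² = 29.891 kPa
Final effective stress: σ'_f = 54.808 + 29.891 = 84.699 kPa.
σ'_f = 84.699 > σ'_p = 63.8 kPa, so the stress path crosses the preconsolidation pressure — recompression up to σ'_p, then virgin compression beyond:
S_c = H/(1+e₀)·[C_r·log₁₀(σ'_p/σ'_0) + C_c·log₁₀(σ'_f/σ'_p)]
    = 6.2/1.76 × [0.026×log₁₀(63.8/54.808) + 0.43×log₁₀(84.699/63.8)]
    = 3.5227 × [0.0017154 + 0.052915] = 0.1924 m

S_c ≈ 192 mm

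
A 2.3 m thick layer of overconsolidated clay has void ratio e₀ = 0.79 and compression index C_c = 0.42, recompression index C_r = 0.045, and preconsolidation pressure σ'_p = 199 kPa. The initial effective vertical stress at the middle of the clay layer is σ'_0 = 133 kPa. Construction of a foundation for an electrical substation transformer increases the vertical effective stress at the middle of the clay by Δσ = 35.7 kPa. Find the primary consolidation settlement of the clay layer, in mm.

Final effective stress: σ'_f = 133 + 35.7 = 168.7 kPa.
σ'_f = 168.7 ≤ σ'_p = 199 kPa, so the clay remains overconsolidated and only the recompression index applies:
S_c = C_r·H/(1+e₀)·log₁₀(σ'_f/σ'_0) = 0.045×2.3/1.79×log₁₀(168.7/133)
    = 0.05782 × 0.10326 = 0.005971 m

S_c ≈ 5.97 mm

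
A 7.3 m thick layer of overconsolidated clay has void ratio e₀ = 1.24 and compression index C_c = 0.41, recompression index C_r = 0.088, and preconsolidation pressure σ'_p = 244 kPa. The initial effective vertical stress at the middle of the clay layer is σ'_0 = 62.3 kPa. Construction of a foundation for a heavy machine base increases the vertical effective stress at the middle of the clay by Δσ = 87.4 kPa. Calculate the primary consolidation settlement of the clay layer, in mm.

Final effective stress: σ'_f = 62.3 + 87.4 = 149.7 kPa.
σ'_f = 149.7 ≤ σ'_p = 244 kPa, so the clay remains overconsolidated and only the recompression index applies:
S_c = C_r·H/(1+e₀)·log₁₀(σ'_f/σ'_0) = 0.088×7.3/2.24×log₁₀(149.7/62.3)
    = 0.28678 × 0.38073 = 0.1092 m

S_c ≈ 109 mm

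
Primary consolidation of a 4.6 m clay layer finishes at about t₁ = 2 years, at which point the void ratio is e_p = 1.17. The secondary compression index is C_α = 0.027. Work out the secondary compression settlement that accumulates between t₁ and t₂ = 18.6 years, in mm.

Secondary compression: S_s = C_α·H/(1+e_p)·log₁₀(t₂/t₁)
S_s = 0.027×4.6/(1+1.17)×log₁₀(18.6/2)
    = 0.05724 × 0.9685 = 0.05543 m

S_s ≈ 55.4 mm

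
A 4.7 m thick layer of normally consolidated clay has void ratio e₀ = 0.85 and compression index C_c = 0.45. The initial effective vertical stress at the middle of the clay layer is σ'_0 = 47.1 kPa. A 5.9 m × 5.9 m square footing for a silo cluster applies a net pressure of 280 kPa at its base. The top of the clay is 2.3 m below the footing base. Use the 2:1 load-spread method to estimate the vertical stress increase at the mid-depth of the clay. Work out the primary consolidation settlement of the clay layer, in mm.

S_c ≈ 522 mm

Mid-depth of clay below the footing base: z = 2.3 + 4.7/2 = 4.65 m.
Stress increase at mid-clay by the 2:1 spreading method:
Δσ = qBL/((B+z)(L+z)) = 280×5.9×5.9/((5.9+4.65)(5.9+4.65)) = 87.57 kPa
Final effective stress: σ'_f = σ'_0 + Δσ = 47.1 + 87.57 = 134.67 kPa.
Normally consolidated clay, so the full stress increment lies on the virgin compression line:
S_c = C_c·H/(1+e₀)·log₁₀(σ'_f/σ'_0) = 0.45×4.7/(1+0.85)×log₁₀(134.67/47.1)
    = 1.1432 × 0.45625 = 0.5216 m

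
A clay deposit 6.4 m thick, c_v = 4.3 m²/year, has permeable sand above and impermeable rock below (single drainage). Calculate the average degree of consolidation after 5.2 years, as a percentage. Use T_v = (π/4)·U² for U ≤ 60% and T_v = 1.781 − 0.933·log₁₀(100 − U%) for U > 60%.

Drainage path length: H_d = H = 6.4 m (single drainage).
T_v = c_v·t/H_d² = 4.3×5.2/6.4² = 0.5459.
T_v = 0.5459 corresponds to the U > 60% branch:
U = 1 − 10^((1.781 − T_v)/0.933)/100 = 0.7892

U ≈ 78.9 %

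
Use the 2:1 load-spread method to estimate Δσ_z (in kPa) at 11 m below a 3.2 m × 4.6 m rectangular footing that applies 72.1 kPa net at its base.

By the 2:1 method the load spreads at 1 horizontal : 2 vertical, so at depth z the loaded area has grown by z in each plan dimension:
Δσ = qBL/((B+z)(L+z)) = 72.1×3.2×4.6/((3.2+11)(4.6+11)) = 4.791 kPa

Δσ_z ≈ 4.79 kPa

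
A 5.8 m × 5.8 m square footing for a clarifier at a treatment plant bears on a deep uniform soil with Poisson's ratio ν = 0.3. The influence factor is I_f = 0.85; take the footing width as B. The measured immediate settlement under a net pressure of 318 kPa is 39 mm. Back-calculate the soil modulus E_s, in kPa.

S_e = q·B·(1−ν²)/E_s · I_f  ⇒  E_s = q·B·(1−ν²)·I_f / S_e.
E_s = 318 × 5.8 × 0.91 × 0.85 / 0.039 = 36580 kPa

E_s ≈ 36600 kPa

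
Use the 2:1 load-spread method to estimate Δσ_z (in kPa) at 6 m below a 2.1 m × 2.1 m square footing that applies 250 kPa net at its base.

By the 2:1 method the load spreads at 1 horizontal : 2 vertical, so at depth z the loaded area has grown by z in each plan dimension:
Δσ = qBL/((B+z)(L+z)) = 250×2.1×2.1/((2.1+6)(2.1+6)) = 16.804 kPa

Δσ_z ≈ 16.8 kPa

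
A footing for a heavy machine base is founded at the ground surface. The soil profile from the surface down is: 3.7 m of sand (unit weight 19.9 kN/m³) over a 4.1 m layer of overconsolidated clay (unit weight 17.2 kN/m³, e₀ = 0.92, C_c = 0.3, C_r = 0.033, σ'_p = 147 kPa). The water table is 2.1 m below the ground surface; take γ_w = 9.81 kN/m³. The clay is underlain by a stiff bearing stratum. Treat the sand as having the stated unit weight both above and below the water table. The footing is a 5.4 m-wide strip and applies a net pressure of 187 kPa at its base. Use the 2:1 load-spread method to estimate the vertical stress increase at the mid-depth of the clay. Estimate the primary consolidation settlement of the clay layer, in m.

S_c ≈ 0.0512 m

Mid-depth of clay below the ground surface: z = 3.7 + 4.1/2 = 5.75 m.
Total vertical stress at mid-clay: σ_v = 19.9×3.7 + 17.2×2.05 = 108.89 kPa.
Pore pressure: u = 9.81×(5.75 − 2.1) = 35.806 kPa.
Initial effective stress: σ'_0 = σ_v − u = 108.89 − 35.806 = 73.084 kPa.
Stress increase at mid-clay by the 2:1 spreading method:
Δσ = qB/(B+z) = 187×5.4/(5.4+5.75) = 90.565 kPa
Final effective stress: σ'_f = 73.084 + 90.565 = 163.65 kPa.
σ'_f = 163.65 > σ'_p = 147 kPa, so the stress path crosses the preconsolidation pressure — recompression up to σ'_p, then virgin compression beyond:
S_c = H/(1+e₀)·[C_r·log₁₀(σ'_p/σ'_0) + C_c·log₁₀(σ'_f/σ'_p)]
    = 4.1/1.92 × [0.033×log₁₀(147/73.084) + 0.3×log₁₀(163.65/147)]
    = 2.1354 × [0.010015 + 0.01398] = 0.05124 m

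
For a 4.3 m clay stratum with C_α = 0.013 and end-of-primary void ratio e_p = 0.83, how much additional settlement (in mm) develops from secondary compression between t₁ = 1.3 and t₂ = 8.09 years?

S_s ≈ 24.3 mm

Secondary compression: S_s = C_α·H/(1+e_p)·log₁₀(t₂/t₁)
S_s = 0.013×4.3/(1+0.83)×log₁₀(8.09/1.3)
    = 0.03055 × 0.794 = 0.02425 m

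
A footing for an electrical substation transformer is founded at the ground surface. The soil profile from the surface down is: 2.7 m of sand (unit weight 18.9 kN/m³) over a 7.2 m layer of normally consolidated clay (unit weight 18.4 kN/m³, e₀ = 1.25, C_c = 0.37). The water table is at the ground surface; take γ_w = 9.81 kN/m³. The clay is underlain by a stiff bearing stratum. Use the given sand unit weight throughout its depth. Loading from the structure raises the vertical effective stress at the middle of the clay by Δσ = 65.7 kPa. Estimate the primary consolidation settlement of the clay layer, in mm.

Mid-depth of clay below the ground surface: z = 2.7 + 7.2/2 = 6.3 m.
Total vertical stress at mid-clay: σ_v = 18.9×2.7 + 18.4×3.6 = 117.27 kPa.
Pore pressure: u = 9.81×(6.3 − 0) = 61.803 kPa.
Initial effective stress: σ'_0 = σ_v − u = 117.27 − 61.803 = 55.467 kPa.
Final effective stress: σ'_f = σ'_0 + Δσ = 55.467 + 65.7 = 121.17 kPa.
Normally consolidated clay, so the full stress increment lies on the virgin compression line:
S_c = C_c·H/(1+e₀)·log₁₀(σ'_f/σ'_0) = 0.37×7.2/(1+1.25)×log₁₀(121.17/55.467)
    = 1.184 × 0.33936 = 0.4018 m

S_c ≈ 402 mm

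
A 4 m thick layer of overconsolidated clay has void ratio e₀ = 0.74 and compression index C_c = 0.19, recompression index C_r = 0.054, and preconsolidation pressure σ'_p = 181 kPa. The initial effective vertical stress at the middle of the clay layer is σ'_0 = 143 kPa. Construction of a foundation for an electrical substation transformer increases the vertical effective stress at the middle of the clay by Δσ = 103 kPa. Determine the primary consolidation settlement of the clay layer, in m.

S_c ≈ 0.0709 m

Final effective stress: σ'_f = 143 + 103 = 246 kPa.
σ'_f = 246 > σ'_p = 181 kPa, so the stress path crosses the preconsolidation pressure — recompression up to σ'_p, then virgin compression beyond:
S_c = H/(1+e₀)·[C_r·log₁₀(σ'_p/σ'_0) + C_c·log₁₀(σ'_f/σ'_p)]
    = 4/1.74 × [0.054×log₁₀(181/143) + 0.19×log₁₀(246/181)]
    = 2.2989 × [0.0055265 + 0.025319] = 0.07091 m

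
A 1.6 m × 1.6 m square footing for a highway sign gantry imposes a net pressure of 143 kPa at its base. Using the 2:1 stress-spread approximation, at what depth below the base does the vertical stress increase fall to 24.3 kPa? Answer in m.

z ≈ 2.28 m

2:1 spreading — at depth z the loaded area has grown by z in each plan dimension:
qB²/(B+z)² = Δσ_z ⇒ z = B(√(q/Δσ_z) − 1) = 1.6×(√(143/24.3) − 1) = 2.281 m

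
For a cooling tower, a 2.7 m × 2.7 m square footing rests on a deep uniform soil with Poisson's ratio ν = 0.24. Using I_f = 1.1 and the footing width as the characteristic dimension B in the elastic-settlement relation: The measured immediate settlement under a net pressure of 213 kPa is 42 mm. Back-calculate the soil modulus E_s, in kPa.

S_e = q·B·(1−ν²)/E_s · I_f  ⇒  E_s = q·B·(1−ν²)·I_f / S_e.
E_s = 213 × 2.7 × 0.9424 × 1.1 / 0.042 = 14190 kPa

E_s ≈ 14200 kPa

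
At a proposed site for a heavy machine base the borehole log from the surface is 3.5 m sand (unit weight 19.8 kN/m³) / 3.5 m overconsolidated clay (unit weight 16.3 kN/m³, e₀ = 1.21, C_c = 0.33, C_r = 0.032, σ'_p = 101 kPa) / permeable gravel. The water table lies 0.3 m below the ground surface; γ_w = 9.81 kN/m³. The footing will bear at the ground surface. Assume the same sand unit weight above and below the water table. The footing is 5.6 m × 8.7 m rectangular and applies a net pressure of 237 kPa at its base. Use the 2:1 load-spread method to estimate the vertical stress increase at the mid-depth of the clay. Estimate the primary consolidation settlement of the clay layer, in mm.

Mid-depth of clay below the ground surface: z = 3.5 + 3.5/2 = 5.25 m.
Total vertical stress at mid-clay: σ_v = 19.8×3.5 + 16.3×1.75 = 97.825 kPa.
Pore pressure: u = 9.81×(5.25 − 0.3) = 48.56 kPa.
Initial effective stress: σ'_0 = σ_v − u = 97.825 − 48.56 = 49.265 kPa.
Stress increase at mid-clay by the 2:1 spreading method:
Δσ = qBL/((B+z)(L+z)) = 237×5.6×8.7/((5.6+5.25)(8.7+5.25)) = 76.287 kPa
Final effective stress: σ'_f = 49.265 + 76.287 = 125.55 kPa.
σ'_f = 125.55 > σ'_p = 101 kPa, so the stress path crosses the preconsolidation pressure — recompression up to σ'_p, then virgin compression beyond:
S_c = H/(1+e₀)·[C_r·log₁₀(σ'_p/σ'_0) + C_c·log₁₀(σ'_f/σ'_p)]
    = 3.5/2.21 × [0.032×log₁₀(101/49.265) + 0.33×log₁₀(125.55/101)]
    = 1.5837 × [0.0099771 + 0.031183] = 0.06519 m

S_c ≈ 65.2 mm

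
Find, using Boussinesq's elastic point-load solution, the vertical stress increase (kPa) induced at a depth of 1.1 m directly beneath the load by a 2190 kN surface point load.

Δσ_z ≈ 864 kPa

Boussinesq vertical stress below a point load on an elastic half-space:
Δσ_z = 3P/(2πz²) · [1 + (r/z)²]^(−5/2)
r/z = 0/1.1 = 0; [1+(r/z)²]^(−5/2) = 1.
Δσ_z = 3×2190/(2π×1.1²) × 1 = 864.17 × 1 = 864.2 kPa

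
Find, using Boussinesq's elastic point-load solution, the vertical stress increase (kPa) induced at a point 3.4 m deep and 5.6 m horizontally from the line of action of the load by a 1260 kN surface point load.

Δσ_z ≈ 1.96 kPa

Boussinesq vertical stress below a point load on an elastic half-space:
Δσ_z = 3P/(2πz²) · [1 + (r/z)²]^(−5/2)
r/z = 5.6/3.4 = 1.6471; [1+(r/z)²]^(−5/2) = 0.037648.
Δσ_z = 3×1260/(2π×3.4²) × 0.037648 = 52.042 × 0.037648 = 1.959 kPa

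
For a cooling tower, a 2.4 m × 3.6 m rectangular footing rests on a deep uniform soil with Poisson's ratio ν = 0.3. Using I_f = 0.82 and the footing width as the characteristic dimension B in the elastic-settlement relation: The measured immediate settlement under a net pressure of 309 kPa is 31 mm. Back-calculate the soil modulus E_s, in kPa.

E_s ≈ 17900 kPa

S_e = q·B·(1−ν²)/E_s · I_f  ⇒  E_s = q·B·(1−ν²)·I_f / S_e.
E_s = 309 × 2.4 × 0.91 × 0.82 / 0.031 = 17850 kPa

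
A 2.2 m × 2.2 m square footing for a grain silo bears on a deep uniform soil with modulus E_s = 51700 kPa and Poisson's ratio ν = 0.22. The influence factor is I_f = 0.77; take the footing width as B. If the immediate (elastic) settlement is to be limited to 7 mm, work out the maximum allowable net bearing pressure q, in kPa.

S_e = q·B·(1−ν²)/E_s · I_f  ⇒  q = S_e·E_s / (B·(1−ν²)·I_f).
q = 0.007 × 51700 / (2.2 × 0.9516 × 0.77) = 224.5 kPa

q ≈ 225 kPa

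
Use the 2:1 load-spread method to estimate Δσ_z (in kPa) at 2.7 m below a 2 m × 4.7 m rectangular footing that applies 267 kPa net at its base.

By the 2:1 method the load spreads at 1 horizontal : 2 vertical, so at depth z the loaded area has grown by z in each plan dimension:
Δσ = qBL/((B+z)(L+z)) = 267×2×4.7/((2+2.7)(4.7+2.7)) = 72.162 kPa

Δσ_z ≈ 72.2 kPa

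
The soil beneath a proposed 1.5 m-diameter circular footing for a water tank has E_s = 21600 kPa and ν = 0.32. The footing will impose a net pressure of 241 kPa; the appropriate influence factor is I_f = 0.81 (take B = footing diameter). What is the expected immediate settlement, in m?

Immediate (elastic) settlement: S_e = q·B·(1−ν²)/E_s · I_f.
S_e = 241 × 1.5 × (1 − 0.32²) / 21600 × 0.81
    = 241 × 1.5 × 0.8976 / 21600 × 0.81
    = 0.01217 m

S_e ≈ 0.0122 m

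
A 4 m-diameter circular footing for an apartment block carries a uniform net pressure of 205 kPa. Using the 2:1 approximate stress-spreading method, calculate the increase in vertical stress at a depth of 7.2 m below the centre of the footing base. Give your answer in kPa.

By the 2:1 method the load spreads at 1 horizontal : 2 vertical, so at depth z the loaded area has grown by z in each plan dimension:
Δσ ≈ qD²/(D+z)² = 205×4²/(4+7.2)² = 26.148 kPa

Δσ_z ≈ 26.1 kPa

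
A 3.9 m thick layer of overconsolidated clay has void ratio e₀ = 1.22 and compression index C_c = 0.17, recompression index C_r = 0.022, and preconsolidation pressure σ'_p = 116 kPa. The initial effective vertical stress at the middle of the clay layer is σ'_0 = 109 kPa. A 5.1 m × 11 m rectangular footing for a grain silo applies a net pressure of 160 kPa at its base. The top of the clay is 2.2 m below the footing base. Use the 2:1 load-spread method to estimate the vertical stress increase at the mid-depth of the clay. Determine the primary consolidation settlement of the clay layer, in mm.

Mid-depth of clay below the footing base: z = 2.2 + 3.9/2 = 4.15 m.
Stress increase at mid-clay by the 2:1 spreading method:
Δσ = qBL/((B+z)(L+z)) = 160×5.1×11/((5.1+4.15)(11+4.15)) = 64.051 kPa
Final effective stress: σ'_f = 109 + 64.051 = 173.05 kPa.
σ'_f = 173.05 > σ'_p = 116 kPa, so the stress path crosses the preconsolidation pressure — recompression up to σ'_p, then virgin compression beyond:
S_c = H/(1+e₀)·[C_r·log₁₀(σ'_p/σ'_0) + C_c·log₁₀(σ'_f/σ'_p)]
    = 3.9/2.22 × [0.022×log₁₀(116/109) + 0.17×log₁₀(173.05/116)]
    = 1.7568 × [0.00059469 + 0.029531] = 0.05292 m

S_c ≈ 52.9 mm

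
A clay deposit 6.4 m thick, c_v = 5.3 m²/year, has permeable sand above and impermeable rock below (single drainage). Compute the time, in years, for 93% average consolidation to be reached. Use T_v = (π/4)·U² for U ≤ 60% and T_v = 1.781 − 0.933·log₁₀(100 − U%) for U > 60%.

Drainage path length: H_d = H = 6.4 m (single drainage).
U > 60%: T_v = 1.781 − 0.933·log₁₀(100 − 93) = 0.99252.
t = T_v·H_d²/c_v = 0.99252×6.4²/5.3 = 7.67 years.

t ≈ 7.67 years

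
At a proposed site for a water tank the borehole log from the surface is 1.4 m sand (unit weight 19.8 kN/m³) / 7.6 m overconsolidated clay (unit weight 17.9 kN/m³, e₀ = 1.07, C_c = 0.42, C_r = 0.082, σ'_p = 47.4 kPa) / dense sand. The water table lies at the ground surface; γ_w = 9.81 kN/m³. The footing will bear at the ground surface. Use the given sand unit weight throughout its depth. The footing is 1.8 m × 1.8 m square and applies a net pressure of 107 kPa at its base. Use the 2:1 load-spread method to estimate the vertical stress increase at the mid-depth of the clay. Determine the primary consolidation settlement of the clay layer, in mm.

S_c ≈ 67.1 mm

Mid-depth of clay below the ground surface: z = 1.4 + 7.6/2 = 5.2 m.
Total vertical stress at mid-clay: σ_v = 19.8×1.4 + 17.9×3.8 = 95.74 kPa.
Pore pressure: u = 9.81×(5.2 − 0) = 51.012 kPa.
Initial effective stress: σ'_0 = σ_v − u = 95.74 − 51.012 = 44.728 kPa.
Stress increase at mid-clay by the 2:1 spreading method:
Δσ = qBL/((B+z)(L+z)) = 107×1.8×1.8/((1.8+5.2)(1.8+5.2)) = 7.0751 kPa
Final effective stress: σ'_f = 44.728 + 7.0751 = 51.803 kPa.
σ'_f = 51.803 > σ'_p = 47.4 kPa, so the stress path crosses the preconsolidation pressure — recompression up to σ'_p, then virgin compression beyond:
S_c = H/(1+e₀)·[C_r·log₁₀(σ'_p/σ'_0) + C_c·log₁₀(σ'_f/σ'_p)]
    = 7.6/2.07 × [0.082×log₁₀(47.4/44.728) + 0.42×log₁₀(51.803/47.4)]
    = 3.6715 × [0.0020663 + 0.016202] = 0.06707 m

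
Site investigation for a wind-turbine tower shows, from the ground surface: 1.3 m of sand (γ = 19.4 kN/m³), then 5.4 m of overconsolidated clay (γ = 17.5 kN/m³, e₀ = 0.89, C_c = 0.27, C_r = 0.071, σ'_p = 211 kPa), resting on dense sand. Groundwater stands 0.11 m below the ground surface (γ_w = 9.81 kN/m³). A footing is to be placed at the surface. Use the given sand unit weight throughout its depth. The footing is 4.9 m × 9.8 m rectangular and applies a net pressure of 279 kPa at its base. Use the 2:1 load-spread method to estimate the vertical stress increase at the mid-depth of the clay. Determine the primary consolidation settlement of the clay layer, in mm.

S_c ≈ 126 mm

Mid-depth of clay below the ground surface: z = 1.3 + 5.4/2 = 4 m.
Total vertical stress at mid-clay: σ_v = 19.4×1.3 + 17.5×2.7 = 72.47 kPa.
Pore pressure: u = 9.81×(4 − 0.11) = 38.161 kPa.
Initial effective stress: σ'_0 = σ_v − u = 72.47 − 38.161 = 34.309 kPa.
Stress increase at mid-clay by the 2:1 spreading method:
Δσ = qBL/((B+z)(L+z)) = 279×4.9×9.8/((4.9+4)(9.8+4)) = 109.08 kPa
Final effective stress: σ'_f = 34.309 + 109.08 = 143.39 kPa.
σ'_f = 143.39 ≤ σ'_p = 211 kPa, so the clay remains overconsolidated and only the recompression index applies:
S_c = C_r·H/(1+e₀)·log₁₀(σ'_f/σ'_0) = 0.071×5.4/1.89×log₁₀(143.39/34.309)
    = 0.20285 × 0.62111 = 0.126 m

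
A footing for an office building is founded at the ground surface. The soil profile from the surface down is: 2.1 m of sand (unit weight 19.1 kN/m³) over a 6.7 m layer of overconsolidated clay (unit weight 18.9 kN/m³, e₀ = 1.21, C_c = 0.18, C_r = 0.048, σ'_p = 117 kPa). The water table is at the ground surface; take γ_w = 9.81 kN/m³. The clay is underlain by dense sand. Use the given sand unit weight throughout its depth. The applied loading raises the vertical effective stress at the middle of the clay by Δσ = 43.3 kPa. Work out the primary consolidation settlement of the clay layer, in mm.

Mid-depth of clay below the ground surface: z = 2.1 + 6.7/2 = 5.45 m.
Total vertical stress at mid-clay: σ_v = 19.1×2.1 + 18.9×3.35 = 103.43 kPa.
Pore pressure: u = 9.81×(5.45 − 0) = 53.465 kPa.
Initial effective stress: σ'_0 = σ_v − u = 103.43 − 53.465 = 49.965 kPa.
Final effective stress: σ'_f = 49.965 + 43.3 = 93.265 kPa.
σ'_f = 93.265 ≤ σ'_p = 117 kPa, so the clay remains overconsolidated and only the recompression index applies:
S_c = C_r·H/(1+e₀)·log₁₀(σ'_f/σ'_0) = 0.048×6.7/2.21×log₁₀(93.265/49.965)
    = 0.14552 × 0.27105 = 0.03944 m

S_c ≈ 39.4 mm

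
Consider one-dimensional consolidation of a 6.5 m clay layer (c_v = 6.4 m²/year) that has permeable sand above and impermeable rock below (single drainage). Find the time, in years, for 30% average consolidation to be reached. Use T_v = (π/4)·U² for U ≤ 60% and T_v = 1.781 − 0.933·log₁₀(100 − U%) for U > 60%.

Drainage path length: H_d = H = 6.5 m (single drainage).
U ≤ 60%: T_v = (π/4)·U² = (π/4)×0.3² = 0.070686.
t = T_v·H_d²/c_v = 0.070686×6.5²/6.4 = 0.4666 years.

t ≈ 0.467 years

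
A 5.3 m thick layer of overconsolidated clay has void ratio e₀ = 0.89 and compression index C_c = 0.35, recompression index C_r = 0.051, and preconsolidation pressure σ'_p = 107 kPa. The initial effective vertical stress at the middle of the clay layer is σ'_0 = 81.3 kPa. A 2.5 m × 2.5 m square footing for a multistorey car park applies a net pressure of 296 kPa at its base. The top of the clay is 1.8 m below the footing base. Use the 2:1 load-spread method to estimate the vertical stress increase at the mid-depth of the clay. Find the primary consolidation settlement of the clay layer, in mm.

Mid-depth of clay below the footing base: z = 1.8 + 5.3/2 = 4.45 m.
Stress increase at mid-clay by the 2:1 spreading method:
Δσ = qBL/((B+z)(L+z)) = 296×2.5×2.5/((2.5+4.45)(2.5+4.45)) = 38.3 kPa
Final effective stress: σ'_f = 81.3 + 38.3 = 119.6 kPa.
σ'_f = 119.6 > σ'_p = 107 kPa, so the stress path crosses the preconsolidation pressure — recompression up to σ'_p, then virgin compression beyond:
S_c = H/(1+e₀)·[C_r·log₁₀(σ'_p/σ'_0) + C_c·log₁₀(σ'_f/σ'_p)]
    = 5.3/1.89 × [0.051×log₁₀(107/81.3) + 0.35×log₁₀(119.6/107)]
    = 2.8042 × [0.006084 + 0.016922] = 0.06451 m

S_c ≈ 64.5 mm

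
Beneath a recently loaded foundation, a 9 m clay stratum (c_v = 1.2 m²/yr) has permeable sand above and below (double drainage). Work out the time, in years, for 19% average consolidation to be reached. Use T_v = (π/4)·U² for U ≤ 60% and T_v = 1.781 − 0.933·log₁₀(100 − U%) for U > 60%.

t ≈ 0.478 years

Drainage path length: H_d = H/2 = 4.5 m (double drainage).
U ≤ 60%: T_v = (π/4)·U² = (π/4)×0.19² = 0.028353.
t = T_v·H_d²/c_v = 0.028353×4.5²/1.2 = 0.4785 years.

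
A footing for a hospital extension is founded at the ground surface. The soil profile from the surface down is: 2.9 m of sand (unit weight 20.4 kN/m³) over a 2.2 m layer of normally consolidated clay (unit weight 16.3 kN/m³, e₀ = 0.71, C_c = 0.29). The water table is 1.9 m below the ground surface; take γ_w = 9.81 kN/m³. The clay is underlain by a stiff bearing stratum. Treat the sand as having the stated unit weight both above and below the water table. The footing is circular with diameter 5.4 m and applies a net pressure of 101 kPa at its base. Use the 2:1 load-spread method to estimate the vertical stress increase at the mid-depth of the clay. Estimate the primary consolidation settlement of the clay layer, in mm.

Mid-depth of clay below the ground surface: z = 2.9 + 2.2/2 = 4 m.
Total vertical stress at mid-clay: σ_v = 20.4×2.9 + 16.3×1.1 = 77.09 kPa.
Pore pressure: u = 9.81×(4 − 1.9) = 20.601 kPa.
Initial effective stress: σ'_0 = σ_v − u = 77.09 − 20.601 = 56.489 kPa.
Stress increase at mid-clay by the 2:1 spreading method:
Δσ ≈ qD²/(D+z)² = 101×5.4²/(5.4+4)² = 33.331 kPa
Final effective stress: σ'_f = σ'_0 + Δσ = 56.489 + 33.331 = 89.82 kPa.
Normally consolidated clay, so the full stress increment lies on the virgin compression line:
S_c = C_c·H/(1+e₀)·log₁₀(σ'_f/σ'_0) = 0.29×2.2/(1+0.71)×log₁₀(89.82/56.489)
    = 0.3731 × 0.20141 = 0.07515 m

S_c ≈ 75.1 mm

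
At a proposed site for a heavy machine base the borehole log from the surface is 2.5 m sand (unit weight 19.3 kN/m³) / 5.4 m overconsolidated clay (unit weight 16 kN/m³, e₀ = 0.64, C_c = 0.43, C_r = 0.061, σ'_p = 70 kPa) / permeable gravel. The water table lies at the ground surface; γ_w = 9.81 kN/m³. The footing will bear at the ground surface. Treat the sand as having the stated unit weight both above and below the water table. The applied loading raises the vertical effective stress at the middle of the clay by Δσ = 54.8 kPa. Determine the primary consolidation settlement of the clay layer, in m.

Mid-depth of clay below the ground surface: z = 2.5 + 5.4/2 = 5.2 m.
Total vertical stress at mid-clay: σ_v = 19.3×2.5 + 16×2.7 = 91.45 kPa.
Pore pressure: u = 9.81×(5.2 − 0) = 51.012 kPa.
Initial effective stress: σ'_0 = σ_v − u = 91.45 − 51.012 = 40.438 kPa.
Final effective stress: σ'_f = 40.438 + 54.8 = 95.238 kPa.
σ'_f = 95.238 > σ'_p = 70 kPa, so the stress path crosses the preconsolidation pressure — recompression up to σ'_p, then virgin compression beyond:
S_c = H/(1+e₀)·[C_r·log₁₀(σ'_p/σ'_0) + C_c·log₁₀(σ'_f/σ'_p)]
    = 5.4/1.64 × [0.061×log₁₀(70/40.438) + 0.43×log₁₀(95.238/70)]
    = 3.2927 × [0.014537 + 0.057496] = 0.2372 m

S_c ≈ 0.237 m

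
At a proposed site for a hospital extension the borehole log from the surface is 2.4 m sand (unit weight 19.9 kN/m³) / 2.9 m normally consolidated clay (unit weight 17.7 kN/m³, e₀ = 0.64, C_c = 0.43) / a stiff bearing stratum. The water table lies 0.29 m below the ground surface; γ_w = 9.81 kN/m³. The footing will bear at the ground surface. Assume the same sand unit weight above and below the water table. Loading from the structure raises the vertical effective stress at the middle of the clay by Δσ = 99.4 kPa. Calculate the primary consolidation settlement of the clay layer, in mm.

Mid-depth of clay below the ground surface: z = 2.4 + 2.9/2 = 3.85 m.
Total vertical stress at mid-clay: σ_v = 19.9×2.4 + 17.7×1.45 = 73.425 kPa.
Pore pressure: u = 9.81×(3.85 − 0.29) = 34.924 kPa.
Initial effective stress: σ'_0 = σ_v − u = 73.425 − 34.924 = 38.501 kPa.
Final effective stress: σ'_f = σ'_0 + Δσ = 38.501 + 99.4 = 137.9 kPa.
Normally consolidated clay, so the full stress increment lies on the virgin compression line:
S_c = C_c·H/(1+e₀)·log₁₀(σ'_f/σ'_0) = 0.43×2.9/(1+0.64)×log₁₀(137.9/38.501)
    = 0.76037 × 0.55409 = 0.4213 m

S_c ≈ 421 mm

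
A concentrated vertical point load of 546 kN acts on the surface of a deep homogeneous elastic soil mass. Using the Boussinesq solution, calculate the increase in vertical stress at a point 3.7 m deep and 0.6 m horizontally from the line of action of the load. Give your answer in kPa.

Δσ_z ≈ 17.8 kPa

Boussinesq vertical stress below a point load on an elastic half-space:
Δσ_z = 3P/(2πz²) · [1 + (r/z)²]^(−5/2)
r/z = 0.6/3.7 = 0.16216; [1+(r/z)²]^(−5/2) = 0.93717.
Δσ_z = 3×546/(2π×3.7²) × 0.93717 = 19.043 × 0.93717 = 17.85 kPa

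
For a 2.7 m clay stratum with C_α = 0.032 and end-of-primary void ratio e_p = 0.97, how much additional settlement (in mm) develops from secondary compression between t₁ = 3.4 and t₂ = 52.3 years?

Secondary compression: S_s = C_α·H/(1+e_p)·log₁₀(t₂/t₁)
S_s = 0.032×2.7/(1+0.97)×log₁₀(52.3/3.4)
    = 0.04386 × 1.187 = 0.05206 m

S_s ≈ 52.1 mm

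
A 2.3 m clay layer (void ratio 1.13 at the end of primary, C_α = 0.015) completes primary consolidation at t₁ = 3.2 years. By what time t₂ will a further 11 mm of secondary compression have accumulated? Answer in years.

t₂ ≈ 15.3 years

S_s = C_α·H/(1+e_p)·log₁₀(t₂/t₁) ⇒ log₁₀(t₂/t₁) = S_s·(1+e_p)/(C_α·H).
log₁₀(t₂/t₁) = 0.011 × (1+1.13) / (0.015×2.3) = 0.6791
t₂ = t₁ × 10^0.6791 = 3.2 × 4.777 = 15.29 years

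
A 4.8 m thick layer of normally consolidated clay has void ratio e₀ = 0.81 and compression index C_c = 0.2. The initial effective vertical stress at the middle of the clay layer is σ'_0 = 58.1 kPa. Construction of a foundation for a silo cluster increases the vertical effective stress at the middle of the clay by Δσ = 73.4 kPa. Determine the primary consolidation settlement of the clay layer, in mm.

S_c ≈ 188 mm

Final effective stress: σ'_f = σ'_0 + Δσ = 58.1 + 73.4 = 131.5 kPa.
Normally consolidated clay, so the full stress increment lies on the virgin compression line:
S_c = C_c·H/(1+e₀)·log₁₀(σ'_f/σ'_0) = 0.2×4.8/(1+0.81)×log₁₀(131.5/58.1)
    = 0.53039 × 0.35475 = 0.1882 m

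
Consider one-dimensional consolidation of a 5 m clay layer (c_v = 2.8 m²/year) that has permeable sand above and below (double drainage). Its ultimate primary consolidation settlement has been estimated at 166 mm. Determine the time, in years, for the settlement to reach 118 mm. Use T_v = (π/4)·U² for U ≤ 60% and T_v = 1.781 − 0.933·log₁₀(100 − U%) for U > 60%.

Drainage path length: H_d = H/2 = 2.5 m (double drainage).
U = S(t)/S_ult = 118/166 = 0.7108.
U > 60%: T_v = 1.781 − 0.933·log₁₀(100 − 71.084) = 0.41776.
t = T_v·H_d²/c_v = 0.41776×2.5²/2.8 = 0.9325 years.

t ≈ 0.933 years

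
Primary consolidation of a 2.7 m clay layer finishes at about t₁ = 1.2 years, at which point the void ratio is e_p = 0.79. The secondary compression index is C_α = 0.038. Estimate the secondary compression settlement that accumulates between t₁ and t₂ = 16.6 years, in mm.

S_s ≈ 65.4 mm

Secondary compression: S_s = C_α·H/(1+e_p)·log₁₀(t₂/t₁)
S_s = 0.038×2.7/(1+0.79)×log₁₀(16.6/1.2)
    = 0.05732 × 1.141 = 0.0654 m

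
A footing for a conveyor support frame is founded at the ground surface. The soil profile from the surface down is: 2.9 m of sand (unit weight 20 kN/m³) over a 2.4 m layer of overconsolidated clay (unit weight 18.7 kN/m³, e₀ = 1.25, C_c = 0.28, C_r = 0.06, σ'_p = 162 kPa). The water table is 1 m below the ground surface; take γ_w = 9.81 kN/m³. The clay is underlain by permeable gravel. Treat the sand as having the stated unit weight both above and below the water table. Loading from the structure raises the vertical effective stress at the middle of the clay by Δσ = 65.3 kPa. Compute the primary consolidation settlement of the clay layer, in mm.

S_c ≈ 23.2 mm

Mid-depth of clay below the ground surface: z = 2.9 + 2.4/2 = 4.1 m.
Total vertical stress at mid-clay: σ_v = 20×2.9 + 18.7×1.2 = 80.44 kPa.
Pore pressure: u = 9.81×(4.1 − 1) = 30.411 kPa.
Initial effective stress: σ'_0 = σ_v − u = 80.44 − 30.411 = 50.029 kPa.
Final effective stress: σ'_f = 50.029 + 65.3 = 115.33 kPa.
σ'_f = 115.33 ≤ σ'_p = 162 kPa, so the clay remains overconsolidated and only the recompression index applies:
S_c = C_r·H/(1+e₀)·log₁₀(σ'_f/σ'_0) = 0.06×2.4/2.25×log₁₀(115.33/50.029)
    = 0.064002 × 0.36272 = 0.02321 m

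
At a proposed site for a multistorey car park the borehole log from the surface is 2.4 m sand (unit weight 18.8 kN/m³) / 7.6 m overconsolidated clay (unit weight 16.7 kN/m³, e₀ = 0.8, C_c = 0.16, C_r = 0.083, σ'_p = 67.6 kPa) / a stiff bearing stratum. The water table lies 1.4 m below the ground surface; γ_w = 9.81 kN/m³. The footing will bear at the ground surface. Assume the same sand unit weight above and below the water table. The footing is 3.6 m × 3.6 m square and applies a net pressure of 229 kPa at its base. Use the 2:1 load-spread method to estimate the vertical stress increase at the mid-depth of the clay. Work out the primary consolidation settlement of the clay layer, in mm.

S_c ≈ 106 mm

Mid-depth of clay below the ground surface: z = 2.4 + 7.6/2 = 6.2 m.
Total vertical stress at mid-clay: σ_v = 18.8×2.4 + 16.7×3.8 = 108.58 kPa.
Pore pressure: u = 9.81×(6.2 − 1.4) = 47.088 kPa.
Initial effective stress: σ'_0 = σ_v − u = 108.58 − 47.088 = 61.492 kPa.
Stress increase at mid-clay by the 2:1 spreading method:
Δσ = qBL/((B+z)(L+z)) = 229×3.6×3.6/((3.6+6.2)(3.6+6.2)) = 30.902 kPa
Final effective stress: σ'_f = 61.492 + 30.902 = 92.394 kPa.
σ'_f = 92.394 > σ'_p = 67.6 kPa, so the stress path crosses the preconsolidation pressure — recompression up to σ'_p, then virgin compression beyond:
S_c = H/(1+e₀)·[C_r·log₁₀(σ'_p/σ'_0) + C_c·log₁₀(σ'_f/σ'_p)]
    = 7.6/1.8 × [0.083×log₁₀(67.6/61.492) + 0.16×log₁₀(92.394/67.6)]
    = 4.2222 × [0.0034136 + 0.021712] = 0.1061 m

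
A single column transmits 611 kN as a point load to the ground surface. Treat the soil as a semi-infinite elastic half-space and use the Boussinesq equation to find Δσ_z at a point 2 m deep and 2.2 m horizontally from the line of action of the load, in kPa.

Δσ_z ≈ 10 kPa

Boussinesq vertical stress below a point load on an elastic half-space:
Δσ_z = 3P/(2πz²) · [1 + (r/z)²]^(−5/2)
r/z = 2.2/2 = 1.1; [1+(r/z)²]^(−5/2) = 0.13773.
Δσ_z = 3×611/(2π×2²) × 0.13773 = 72.933 × 0.13773 = 10.05 kPa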